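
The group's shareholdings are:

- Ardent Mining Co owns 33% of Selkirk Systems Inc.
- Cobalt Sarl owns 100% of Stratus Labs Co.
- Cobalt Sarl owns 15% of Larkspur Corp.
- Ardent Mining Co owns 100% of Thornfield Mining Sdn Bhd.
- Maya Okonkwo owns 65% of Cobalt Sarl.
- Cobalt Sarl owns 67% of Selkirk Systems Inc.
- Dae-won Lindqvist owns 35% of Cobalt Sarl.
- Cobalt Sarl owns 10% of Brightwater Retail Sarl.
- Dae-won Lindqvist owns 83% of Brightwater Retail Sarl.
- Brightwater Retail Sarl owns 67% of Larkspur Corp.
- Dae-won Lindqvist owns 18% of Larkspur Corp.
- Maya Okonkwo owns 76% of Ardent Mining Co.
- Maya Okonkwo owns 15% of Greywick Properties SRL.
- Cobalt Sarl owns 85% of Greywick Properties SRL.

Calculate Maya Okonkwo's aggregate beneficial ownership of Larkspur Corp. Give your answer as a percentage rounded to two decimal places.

Maya reaches Larkspur along 2 paths.
Via Cobalt → Brightwater: 65% × 10% × 67% = 4.355%.
Via Cobalt: 65% × 15% = 9.75%.
Total: 4.355% + 9.75% = 14.105%.
Rounded: 14.11%.

14.11%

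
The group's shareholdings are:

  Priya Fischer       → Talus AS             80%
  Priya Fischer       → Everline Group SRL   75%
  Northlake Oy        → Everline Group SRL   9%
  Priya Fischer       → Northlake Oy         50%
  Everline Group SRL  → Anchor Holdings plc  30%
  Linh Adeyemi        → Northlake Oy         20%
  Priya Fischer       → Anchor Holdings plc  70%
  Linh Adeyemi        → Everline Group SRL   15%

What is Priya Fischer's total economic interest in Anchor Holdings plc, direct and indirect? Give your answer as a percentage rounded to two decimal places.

93.85%

Priya reaches Anchor along 3 paths.
Via Everline: 75% × 30% = 22.5%.
Via Northlake → Everline: 50% × 9% × 30% = 1.35%.
Direct stake: 70% = 70%.
Total: 22.5% + 1.35% + 70% = 93.85%.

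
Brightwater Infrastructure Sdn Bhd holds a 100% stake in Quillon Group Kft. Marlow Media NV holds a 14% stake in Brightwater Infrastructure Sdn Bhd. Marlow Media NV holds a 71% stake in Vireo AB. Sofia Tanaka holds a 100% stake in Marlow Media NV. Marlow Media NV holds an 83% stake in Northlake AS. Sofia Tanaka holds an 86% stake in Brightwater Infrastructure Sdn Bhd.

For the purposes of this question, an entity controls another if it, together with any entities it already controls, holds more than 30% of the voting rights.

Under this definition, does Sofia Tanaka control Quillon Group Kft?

Sofia holds 100% of Marlow, so Sofia controls Marlow.
Sofia and Marlow together hold 86% + 14% = 100% of Brightwater, so Sofia controls Brightwater.
Brightwater holds 100% of Quillon, so Sofia controls Quillon.

Yes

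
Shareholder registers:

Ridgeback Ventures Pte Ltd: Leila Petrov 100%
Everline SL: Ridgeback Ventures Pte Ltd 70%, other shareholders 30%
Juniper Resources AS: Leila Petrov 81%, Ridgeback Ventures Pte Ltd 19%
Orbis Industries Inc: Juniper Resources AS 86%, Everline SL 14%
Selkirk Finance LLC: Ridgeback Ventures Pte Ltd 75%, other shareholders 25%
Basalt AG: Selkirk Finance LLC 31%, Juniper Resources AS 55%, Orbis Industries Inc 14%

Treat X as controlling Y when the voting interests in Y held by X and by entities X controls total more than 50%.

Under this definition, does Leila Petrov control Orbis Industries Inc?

Leila holds 100% of Ridgeback, so Leila controls Ridgeback.
Leila and Ridgeback together hold 81% + 19% = 100% of Juniper, so Leila controls Juniper.
Ridgeback holds 70% of Everline, so Leila controls Everline.
Juniper and Everline together hold 86% + 14% = 100% of Orbis, so Leila controls Orbis.

Yes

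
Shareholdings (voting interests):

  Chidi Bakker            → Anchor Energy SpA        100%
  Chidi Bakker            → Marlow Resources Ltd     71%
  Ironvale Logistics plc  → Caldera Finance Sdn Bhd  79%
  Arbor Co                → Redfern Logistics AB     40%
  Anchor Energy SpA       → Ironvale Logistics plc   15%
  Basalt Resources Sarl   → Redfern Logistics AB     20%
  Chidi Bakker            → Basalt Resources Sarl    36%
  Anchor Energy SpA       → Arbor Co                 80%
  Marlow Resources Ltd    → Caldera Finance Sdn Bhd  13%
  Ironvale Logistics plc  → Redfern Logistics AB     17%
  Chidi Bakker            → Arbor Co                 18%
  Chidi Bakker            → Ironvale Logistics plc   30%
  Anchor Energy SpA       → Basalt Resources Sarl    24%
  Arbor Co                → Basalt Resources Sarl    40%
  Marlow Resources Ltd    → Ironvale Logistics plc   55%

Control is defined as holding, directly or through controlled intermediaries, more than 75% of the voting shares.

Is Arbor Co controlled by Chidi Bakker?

Chidi holds 100% of Anchor, so Chidi controls Anchor.
Anchor and Chidi together hold 80% + 18% = 98% of Arbor, so Chidi controls Arbor.

Yes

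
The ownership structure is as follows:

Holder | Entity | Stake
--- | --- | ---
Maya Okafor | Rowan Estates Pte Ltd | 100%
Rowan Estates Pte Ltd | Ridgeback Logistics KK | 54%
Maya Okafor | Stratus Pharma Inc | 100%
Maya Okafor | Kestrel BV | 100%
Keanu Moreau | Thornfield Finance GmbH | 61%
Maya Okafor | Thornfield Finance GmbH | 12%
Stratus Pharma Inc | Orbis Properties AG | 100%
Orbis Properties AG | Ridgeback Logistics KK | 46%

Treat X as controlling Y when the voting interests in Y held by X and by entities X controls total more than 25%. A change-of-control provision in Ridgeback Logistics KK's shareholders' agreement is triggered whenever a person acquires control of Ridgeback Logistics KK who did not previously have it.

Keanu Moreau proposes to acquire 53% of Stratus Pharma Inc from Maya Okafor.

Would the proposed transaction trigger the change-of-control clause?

The purchase adds only to Keanu's holdings (Maya's stake shrinks), so Keanu is the only person who could newly come to control Ridgeback.
Keanu holds 61% of Thornfield, so Keanu controls Thornfield.
Neither Keanu nor any entity Keanu controls holds any voting interest in Ridgeback.
So before the transaction, Keanu does not control Ridgeback.
After the purchase, Keanu holds 53% of Stratus directly, and Maya's stake falls to 47%.
Keanu holds 53% of Stratus, so Keanu controls Stratus.
Stratus holds 100% of Orbis, so Keanu controls Orbis.
Orbis holds 46% of Ridgeback, so Keanu controls Ridgeback.
Keanu did not control Ridgeback before and does after, so the clause is triggered.

Yes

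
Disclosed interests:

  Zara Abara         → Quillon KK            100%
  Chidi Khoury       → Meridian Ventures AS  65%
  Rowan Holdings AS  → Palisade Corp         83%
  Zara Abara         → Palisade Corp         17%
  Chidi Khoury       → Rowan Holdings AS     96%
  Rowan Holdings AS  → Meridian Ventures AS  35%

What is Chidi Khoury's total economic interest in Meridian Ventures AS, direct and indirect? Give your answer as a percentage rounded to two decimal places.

98.60%

Chidi reaches Meridian along 2 paths.
Via Rowan: 96% × 35% = 33.6%.
Direct stake: 65% = 65%.
Total: 33.6% + 65% = 98.6%.
Rounded: 98.60%.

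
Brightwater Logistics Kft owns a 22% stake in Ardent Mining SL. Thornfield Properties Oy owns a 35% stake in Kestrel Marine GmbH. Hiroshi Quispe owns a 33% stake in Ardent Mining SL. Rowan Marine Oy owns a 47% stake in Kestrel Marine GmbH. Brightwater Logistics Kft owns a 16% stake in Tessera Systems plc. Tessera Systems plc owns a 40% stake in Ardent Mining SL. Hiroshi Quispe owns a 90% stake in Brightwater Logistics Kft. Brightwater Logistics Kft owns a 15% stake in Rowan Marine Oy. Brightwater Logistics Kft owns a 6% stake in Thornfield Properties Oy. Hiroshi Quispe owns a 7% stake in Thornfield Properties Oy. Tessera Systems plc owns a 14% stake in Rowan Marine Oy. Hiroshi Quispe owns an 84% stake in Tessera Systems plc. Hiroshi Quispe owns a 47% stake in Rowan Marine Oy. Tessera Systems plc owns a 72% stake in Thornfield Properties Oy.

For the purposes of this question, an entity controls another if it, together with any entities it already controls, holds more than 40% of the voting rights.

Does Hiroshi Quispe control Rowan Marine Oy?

Hiroshi holds 90% of Brightwater, so Hiroshi controls Brightwater.
Hiroshi and Brightwater together hold 84% + 16% = 100% of Tessera, so Hiroshi controls Tessera.
Brightwater and Tessera and Hiroshi together hold 15% + 14% + 47% = 76% of Rowan, so Hiroshi controls Rowan.

Yes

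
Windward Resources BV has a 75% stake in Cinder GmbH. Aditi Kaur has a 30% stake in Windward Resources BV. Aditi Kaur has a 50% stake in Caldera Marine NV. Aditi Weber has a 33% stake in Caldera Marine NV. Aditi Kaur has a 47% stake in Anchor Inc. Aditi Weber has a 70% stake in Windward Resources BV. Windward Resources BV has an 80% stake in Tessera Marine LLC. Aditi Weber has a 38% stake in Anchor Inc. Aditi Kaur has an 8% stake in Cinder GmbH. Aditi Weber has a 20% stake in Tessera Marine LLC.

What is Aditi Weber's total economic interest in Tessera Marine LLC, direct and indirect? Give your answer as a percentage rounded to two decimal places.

Aditi Weber reaches Tessera along 2 paths.
Direct stake: 20% = 20%.
Via Windward: 70% × 80% = 56%.
Total: 20% + 56% = 76%.
Rounded: 76.00%.

76.00%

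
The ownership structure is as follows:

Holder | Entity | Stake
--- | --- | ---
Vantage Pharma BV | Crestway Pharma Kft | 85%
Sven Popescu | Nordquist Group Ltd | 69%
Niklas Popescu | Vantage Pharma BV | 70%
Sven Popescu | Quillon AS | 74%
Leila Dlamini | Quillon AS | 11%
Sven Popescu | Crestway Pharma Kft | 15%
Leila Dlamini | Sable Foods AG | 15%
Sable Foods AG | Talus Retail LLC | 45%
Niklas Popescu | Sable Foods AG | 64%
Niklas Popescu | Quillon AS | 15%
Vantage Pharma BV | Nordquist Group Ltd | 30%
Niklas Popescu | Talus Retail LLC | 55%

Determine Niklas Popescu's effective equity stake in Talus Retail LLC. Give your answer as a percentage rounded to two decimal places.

Niklas reaches Talus along 2 paths.
Via Sable: 64% × 45% = 28.8%.
Direct stake: 55% = 55%.
Total: 28.8% + 55% = 83.8%.
Rounded: 83.80%.

83.80%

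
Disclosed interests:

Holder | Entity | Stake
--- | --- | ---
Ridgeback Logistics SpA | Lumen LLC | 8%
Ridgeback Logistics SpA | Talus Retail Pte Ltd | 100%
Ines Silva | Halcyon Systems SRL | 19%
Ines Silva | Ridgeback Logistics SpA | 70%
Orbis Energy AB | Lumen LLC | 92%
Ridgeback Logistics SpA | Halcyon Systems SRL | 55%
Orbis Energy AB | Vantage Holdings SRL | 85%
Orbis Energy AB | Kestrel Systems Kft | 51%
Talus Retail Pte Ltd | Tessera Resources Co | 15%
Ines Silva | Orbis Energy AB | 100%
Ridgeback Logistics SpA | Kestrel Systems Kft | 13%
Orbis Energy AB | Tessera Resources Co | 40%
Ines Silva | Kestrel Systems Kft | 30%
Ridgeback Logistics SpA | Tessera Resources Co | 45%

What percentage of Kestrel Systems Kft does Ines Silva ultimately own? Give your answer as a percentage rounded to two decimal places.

90.10%

Ines reaches Kestrel along 3 paths.
Direct stake: 30% = 30%.
Via Orbis: 100% × 51% = 51%.
Via Ridgeback: 70% × 13% = 9.1%.
Total: 30% + 51% + 9.1% = 90.1%.
Rounded: 90.10%.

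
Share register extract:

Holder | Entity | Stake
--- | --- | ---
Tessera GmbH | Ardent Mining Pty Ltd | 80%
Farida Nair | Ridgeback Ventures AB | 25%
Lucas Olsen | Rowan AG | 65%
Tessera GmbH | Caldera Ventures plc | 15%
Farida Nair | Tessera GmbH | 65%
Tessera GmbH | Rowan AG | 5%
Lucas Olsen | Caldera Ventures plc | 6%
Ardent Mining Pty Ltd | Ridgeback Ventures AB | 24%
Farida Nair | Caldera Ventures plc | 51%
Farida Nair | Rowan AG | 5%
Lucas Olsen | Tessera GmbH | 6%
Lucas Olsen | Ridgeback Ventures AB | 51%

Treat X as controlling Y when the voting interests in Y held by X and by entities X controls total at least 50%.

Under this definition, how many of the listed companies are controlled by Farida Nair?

Farida holds 65% of Tessera, so Farida controls Tessera.
Farida and Tessera together hold 51% + 15% = 66% of Caldera, so Farida controls Caldera.
Tessera holds 80% of Ardent, so Farida controls Ardent.
No other company's threshold is met.
Farida controls 3 companies.

3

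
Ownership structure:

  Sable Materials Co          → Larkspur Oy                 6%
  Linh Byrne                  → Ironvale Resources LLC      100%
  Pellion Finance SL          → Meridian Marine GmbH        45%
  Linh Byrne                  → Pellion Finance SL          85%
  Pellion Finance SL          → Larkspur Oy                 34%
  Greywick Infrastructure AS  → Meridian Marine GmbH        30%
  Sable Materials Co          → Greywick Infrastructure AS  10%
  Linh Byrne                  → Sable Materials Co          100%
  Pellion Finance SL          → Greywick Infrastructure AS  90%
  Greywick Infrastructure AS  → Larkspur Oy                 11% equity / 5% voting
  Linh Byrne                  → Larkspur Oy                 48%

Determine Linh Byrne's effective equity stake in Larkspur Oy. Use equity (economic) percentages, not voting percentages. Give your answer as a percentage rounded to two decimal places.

92.42%

Linh reaches Larkspur along 5 paths.
Via Pellion → Greywick: 85% × 90% × 11% = 8.415%.
Via Sable → Greywick: 100% × 10% × 11% = 1.1%.
Direct stake: 48% = 48%.
Via Pellion: 85% × 34% = 28.9%.
Via Sable: 100% × 6% = 6%.
Total: 8.415% + 1.1% + 48% + 28.9% + 6% = 92.415%.
Rounded: 92.42%.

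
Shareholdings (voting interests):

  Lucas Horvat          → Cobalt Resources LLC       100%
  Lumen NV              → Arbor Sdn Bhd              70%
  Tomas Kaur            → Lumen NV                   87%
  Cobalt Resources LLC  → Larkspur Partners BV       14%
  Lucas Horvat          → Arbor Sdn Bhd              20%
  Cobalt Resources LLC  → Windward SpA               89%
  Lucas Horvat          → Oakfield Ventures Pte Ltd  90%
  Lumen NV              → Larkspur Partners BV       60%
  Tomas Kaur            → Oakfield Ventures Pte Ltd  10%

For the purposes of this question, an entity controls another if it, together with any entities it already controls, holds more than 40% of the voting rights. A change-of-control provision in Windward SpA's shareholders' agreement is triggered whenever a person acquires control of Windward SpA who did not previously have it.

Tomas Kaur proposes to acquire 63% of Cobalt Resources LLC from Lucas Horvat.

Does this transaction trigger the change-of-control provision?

The purchase adds only to Tomas's holdings (Lucas's stake shrinks), so Tomas is the only person who could newly come to control Windward.
Tomas holds 87% of Lumen, so Tomas controls Lumen.
Lumen holds 70% of Arbor, so Tomas controls Arbor.
Lumen holds 60% of Larkspur, so Tomas controls Larkspur.
Neither Tomas nor any entity Tomas controls holds any voting interest in Windward.
So before the transaction, Tomas does not control Windward.
After the purchase, Tomas holds 63% of Cobalt directly, and Lucas's stake falls to 37%.
Tomas holds 63% of Cobalt, so Tomas controls Cobalt.
Cobalt holds 89% of Windward, so Tomas controls Windward.
Tomas did not control Windward before and does after, so the clause is triggered.

Yes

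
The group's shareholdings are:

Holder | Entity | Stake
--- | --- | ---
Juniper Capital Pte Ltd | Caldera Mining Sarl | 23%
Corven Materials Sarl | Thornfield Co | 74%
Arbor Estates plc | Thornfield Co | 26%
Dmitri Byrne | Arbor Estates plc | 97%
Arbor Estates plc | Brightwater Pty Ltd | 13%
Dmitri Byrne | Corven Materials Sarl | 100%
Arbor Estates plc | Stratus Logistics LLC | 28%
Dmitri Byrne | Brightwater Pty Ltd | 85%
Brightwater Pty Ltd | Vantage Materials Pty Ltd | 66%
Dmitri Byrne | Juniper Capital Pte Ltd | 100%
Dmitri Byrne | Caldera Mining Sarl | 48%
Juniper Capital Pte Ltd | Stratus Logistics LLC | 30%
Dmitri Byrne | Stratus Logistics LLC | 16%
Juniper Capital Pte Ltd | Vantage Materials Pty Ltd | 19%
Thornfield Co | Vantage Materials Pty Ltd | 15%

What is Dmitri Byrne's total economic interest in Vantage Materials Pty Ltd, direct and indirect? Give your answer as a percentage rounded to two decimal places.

98.31%

Dmitri reaches Vantage along 5 paths.
Via Arbor → Thornfield: 97% × 26% × 15% = 3.783%.
Via Corven → Thornfield: 100% × 74% × 15% = 11.1%.
Via Brightwater: 85% × 66% = 56.1%.
Via Arbor → Brightwater: 97% × 13% × 66% = 8.3226%.
Via Juniper: 100% × 19% = 19%.
Total: 3.783% + 11.1% + 56.1% + 8.3226% + 19% = 98.3056%.
Rounded: 98.31%.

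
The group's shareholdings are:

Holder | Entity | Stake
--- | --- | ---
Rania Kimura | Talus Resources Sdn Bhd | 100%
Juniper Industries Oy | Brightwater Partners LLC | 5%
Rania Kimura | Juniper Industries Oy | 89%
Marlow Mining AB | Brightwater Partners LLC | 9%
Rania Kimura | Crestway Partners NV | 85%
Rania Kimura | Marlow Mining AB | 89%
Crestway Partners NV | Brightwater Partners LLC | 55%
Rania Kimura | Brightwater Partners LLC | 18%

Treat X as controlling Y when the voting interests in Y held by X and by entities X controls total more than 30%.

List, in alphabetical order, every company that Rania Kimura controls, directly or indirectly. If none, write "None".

Brightwater Partners LLC, Crestway Partners NV, Juniper Industries Oy, Marlow Mining AB, Talus Resources Sdn Bhd

Rania holds 85% of Crestway, so Rania controls Crestway.
Rania holds 89% of Marlow, so Rania controls Marlow.
Rania holds 89% of Juniper, so Rania controls Juniper.
Rania holds 100% of Talus, so Rania controls Talus.
Rania and Crestway and Marlow and Juniper together hold 18% + 55% + 9% + 5% = 87% of Brightwater, so Rania controls Brightwater.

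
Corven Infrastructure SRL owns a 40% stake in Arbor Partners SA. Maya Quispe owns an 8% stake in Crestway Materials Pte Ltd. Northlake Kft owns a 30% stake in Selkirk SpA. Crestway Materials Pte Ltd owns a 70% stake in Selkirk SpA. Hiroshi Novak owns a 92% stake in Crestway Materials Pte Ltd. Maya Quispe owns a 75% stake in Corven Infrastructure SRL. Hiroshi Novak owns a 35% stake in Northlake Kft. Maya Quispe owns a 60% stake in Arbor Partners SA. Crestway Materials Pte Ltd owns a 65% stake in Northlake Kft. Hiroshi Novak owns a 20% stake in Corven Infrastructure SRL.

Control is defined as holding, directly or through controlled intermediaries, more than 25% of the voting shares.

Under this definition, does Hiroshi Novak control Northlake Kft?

Yes

Hiroshi holds 92% of Crestway, so Hiroshi controls Crestway.
Hiroshi and Crestway together hold 35% + 65% = 100% of Northlake, so Hiroshi controls Northlake.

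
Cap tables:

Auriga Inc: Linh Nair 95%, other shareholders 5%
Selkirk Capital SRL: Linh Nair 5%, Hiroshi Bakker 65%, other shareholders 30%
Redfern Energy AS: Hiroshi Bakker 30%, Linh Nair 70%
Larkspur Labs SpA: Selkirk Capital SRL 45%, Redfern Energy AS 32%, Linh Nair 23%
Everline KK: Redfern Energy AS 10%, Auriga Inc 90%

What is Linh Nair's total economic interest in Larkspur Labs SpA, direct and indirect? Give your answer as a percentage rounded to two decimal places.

47.65%

Linh reaches Larkspur along 3 paths.
Via Selkirk: 5% × 45% = 2.25%.
Via Redfern: 70% × 32% = 22.4%.
Direct stake: 23% = 23%.
Total: 2.25% + 22.4% + 23% = 47.65%.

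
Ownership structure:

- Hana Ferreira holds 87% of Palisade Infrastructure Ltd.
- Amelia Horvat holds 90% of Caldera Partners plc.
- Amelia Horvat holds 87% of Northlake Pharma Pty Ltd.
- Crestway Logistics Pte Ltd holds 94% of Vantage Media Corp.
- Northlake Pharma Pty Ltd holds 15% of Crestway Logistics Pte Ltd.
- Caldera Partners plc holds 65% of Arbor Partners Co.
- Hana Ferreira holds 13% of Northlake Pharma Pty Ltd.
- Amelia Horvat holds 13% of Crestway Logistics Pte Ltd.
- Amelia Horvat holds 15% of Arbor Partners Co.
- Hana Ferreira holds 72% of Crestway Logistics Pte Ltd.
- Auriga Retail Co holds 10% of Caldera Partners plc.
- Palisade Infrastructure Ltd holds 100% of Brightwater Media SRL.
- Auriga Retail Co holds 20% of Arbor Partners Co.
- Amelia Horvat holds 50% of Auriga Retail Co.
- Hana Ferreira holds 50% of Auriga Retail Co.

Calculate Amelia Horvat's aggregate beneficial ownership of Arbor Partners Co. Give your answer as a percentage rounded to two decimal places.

86.75%

Amelia reaches Arbor along 4 paths.
Direct stake: 15% = 15%.
Via Auriga: 50% × 20% = 10%.
Via Caldera: 90% × 65% = 58.5%.
Via Auriga → Caldera: 50% × 10% × 65% = 3.25%.
Total: 15% + 10% + 58.5% + 3.25% = 86.75%.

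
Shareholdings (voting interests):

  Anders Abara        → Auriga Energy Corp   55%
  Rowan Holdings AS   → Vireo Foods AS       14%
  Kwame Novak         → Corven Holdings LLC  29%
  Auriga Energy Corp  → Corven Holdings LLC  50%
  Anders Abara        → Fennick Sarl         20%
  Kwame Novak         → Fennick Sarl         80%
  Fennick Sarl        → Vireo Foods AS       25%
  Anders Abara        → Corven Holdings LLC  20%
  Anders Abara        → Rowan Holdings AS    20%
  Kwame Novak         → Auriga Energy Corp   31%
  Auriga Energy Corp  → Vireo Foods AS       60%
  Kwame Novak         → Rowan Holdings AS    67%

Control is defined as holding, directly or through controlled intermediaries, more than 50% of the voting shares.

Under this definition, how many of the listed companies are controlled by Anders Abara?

3

Anders holds 55% of Auriga, so Anders controls Auriga.
Auriga and Anders together hold 50% + 20% = 70% of Corven, so Anders controls Corven.
Auriga holds 60% of Vireo, so Anders controls Vireo.
No other company's threshold is met.
Anders controls 3 companies.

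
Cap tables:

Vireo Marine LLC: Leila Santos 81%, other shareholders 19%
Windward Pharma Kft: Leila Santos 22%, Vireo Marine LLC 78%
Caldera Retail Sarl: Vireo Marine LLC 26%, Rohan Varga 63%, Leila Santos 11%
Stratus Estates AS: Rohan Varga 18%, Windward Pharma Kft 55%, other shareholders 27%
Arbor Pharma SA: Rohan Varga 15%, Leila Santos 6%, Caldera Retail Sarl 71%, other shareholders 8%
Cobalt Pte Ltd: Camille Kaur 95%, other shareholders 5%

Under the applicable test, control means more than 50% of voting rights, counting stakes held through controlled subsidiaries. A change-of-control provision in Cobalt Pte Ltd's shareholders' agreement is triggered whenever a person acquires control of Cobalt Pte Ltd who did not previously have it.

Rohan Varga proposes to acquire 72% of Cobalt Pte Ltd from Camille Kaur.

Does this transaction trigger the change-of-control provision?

Yes

The purchase adds only to Rohan's holdings (Camille's stake shrinks), so Rohan is the only person who could newly come to control Cobalt.
Rohan holds 63% of Caldera, so Rohan controls Caldera.
Rohan and Caldera together hold 15% + 71% = 86% of Arbor, so Rohan controls Arbor.
Neither Rohan nor any entity Rohan controls holds any voting interest in Cobalt.
So before the transaction, Rohan does not control Cobalt.
After the purchase, Rohan holds 72% of Cobalt directly, and Camille's stake falls to 23%.
Rohan holds 72% of Cobalt, so Rohan controls Cobalt.
Rohan did not control Cobalt before and does after, so the clause is triggered.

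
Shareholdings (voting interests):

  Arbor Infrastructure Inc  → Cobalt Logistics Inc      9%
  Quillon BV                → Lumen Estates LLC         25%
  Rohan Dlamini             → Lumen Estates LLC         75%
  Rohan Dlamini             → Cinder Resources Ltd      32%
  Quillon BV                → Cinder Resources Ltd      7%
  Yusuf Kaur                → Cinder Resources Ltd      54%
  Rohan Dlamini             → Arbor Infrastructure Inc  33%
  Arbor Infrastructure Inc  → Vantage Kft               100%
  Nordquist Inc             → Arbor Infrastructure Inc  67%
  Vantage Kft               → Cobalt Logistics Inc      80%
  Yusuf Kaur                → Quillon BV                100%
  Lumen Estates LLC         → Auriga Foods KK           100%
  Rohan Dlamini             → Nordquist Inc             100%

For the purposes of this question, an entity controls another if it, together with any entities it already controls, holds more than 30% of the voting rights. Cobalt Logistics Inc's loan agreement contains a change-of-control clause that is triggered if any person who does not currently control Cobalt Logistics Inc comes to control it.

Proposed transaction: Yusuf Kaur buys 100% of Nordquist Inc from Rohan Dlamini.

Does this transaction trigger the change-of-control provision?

The purchase adds only to Yusuf's holdings (Rohan's stake shrinks), so Yusuf is the only person who could newly come to control Cobalt.
Yusuf holds 100% of Quillon, so Yusuf controls Quillon.
Yusuf and Quillon together hold 54% + 7% = 61% of Cinder, so Yusuf controls Cinder.
Neither Yusuf nor any entity Yusuf controls holds any voting interest in Cobalt.
So before the transaction, Yusuf does not control Cobalt.
After the purchase, Yusuf holds 100% of Nordquist directly, and Rohan's stake falls to 0%.
Yusuf holds 100% of Nordquist, so Yusuf controls Nordquist.
Nordquist holds 67% of Arbor, so Yusuf controls Arbor.
Arbor holds 100% of Vantage, so Yusuf controls Vantage.
Arbor and Vantage together hold 9% + 80% = 89% of Cobalt, so Yusuf controls Cobalt.
Yusuf did not control Cobalt before and does after, so the clause is triggered.

Yes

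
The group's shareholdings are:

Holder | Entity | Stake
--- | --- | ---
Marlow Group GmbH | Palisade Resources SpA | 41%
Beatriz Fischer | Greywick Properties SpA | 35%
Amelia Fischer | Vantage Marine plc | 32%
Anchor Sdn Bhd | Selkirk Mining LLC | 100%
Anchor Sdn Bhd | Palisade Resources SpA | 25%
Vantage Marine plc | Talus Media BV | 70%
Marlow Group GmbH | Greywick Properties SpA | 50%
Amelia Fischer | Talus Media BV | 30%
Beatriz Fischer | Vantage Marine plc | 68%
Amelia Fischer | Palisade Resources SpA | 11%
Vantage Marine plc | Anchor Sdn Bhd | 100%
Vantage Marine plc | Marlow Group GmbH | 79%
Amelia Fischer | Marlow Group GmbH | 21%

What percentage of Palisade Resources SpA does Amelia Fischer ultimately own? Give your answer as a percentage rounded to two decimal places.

37.97%

Amelia reaches Palisade along 4 paths.
Direct stake: 11% = 11%.
Via Vantage → Anchor: 32% × 100% × 25% = 8%.
Via Marlow: 21% × 41% = 8.61%.
Via Vantage → Marlow: 32% × 79% × 41% = 10.3648%.
Total: 11% + 8% + 8.61% + 10.3648% = 37.9748%.
Rounded: 37.97%.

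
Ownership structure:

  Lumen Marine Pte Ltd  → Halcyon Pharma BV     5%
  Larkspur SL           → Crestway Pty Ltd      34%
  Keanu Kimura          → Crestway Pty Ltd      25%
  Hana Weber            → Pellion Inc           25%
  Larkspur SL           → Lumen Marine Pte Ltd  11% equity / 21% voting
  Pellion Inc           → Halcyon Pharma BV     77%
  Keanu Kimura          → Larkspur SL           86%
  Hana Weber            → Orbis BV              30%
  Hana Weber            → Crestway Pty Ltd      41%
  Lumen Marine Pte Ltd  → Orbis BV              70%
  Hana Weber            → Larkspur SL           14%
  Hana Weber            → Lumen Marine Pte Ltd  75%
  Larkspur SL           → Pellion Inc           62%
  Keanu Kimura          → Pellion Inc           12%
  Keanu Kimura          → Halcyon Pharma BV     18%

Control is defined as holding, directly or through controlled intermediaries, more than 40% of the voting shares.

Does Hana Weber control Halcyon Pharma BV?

Hana holds 41% of Crestway, so Hana controls Crestway.
Hana holds 75% of Lumen, so Hana controls Lumen.
Hana and Lumen together hold 30% + 70% = 100% of Orbis, so Hana controls Orbis.
In Halcyon, Hana's side holds only 5%, not > 40%.
So Hana does not control Halcyon.

No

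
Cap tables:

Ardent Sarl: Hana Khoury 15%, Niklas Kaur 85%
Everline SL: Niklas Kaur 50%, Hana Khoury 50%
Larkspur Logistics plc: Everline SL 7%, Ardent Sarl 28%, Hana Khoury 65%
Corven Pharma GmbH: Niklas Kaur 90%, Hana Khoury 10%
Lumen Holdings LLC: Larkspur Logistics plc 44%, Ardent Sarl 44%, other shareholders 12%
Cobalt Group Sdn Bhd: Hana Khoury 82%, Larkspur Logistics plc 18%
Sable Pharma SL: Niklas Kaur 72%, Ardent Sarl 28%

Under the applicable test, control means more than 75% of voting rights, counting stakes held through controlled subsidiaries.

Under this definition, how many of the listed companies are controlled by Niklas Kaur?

3

Niklas holds 85% of Ardent, so Niklas controls Ardent.
Niklas holds 90% of Corven, so Niklas controls Corven.
Niklas and Ardent together hold 72% + 28% = 100% of Sable, so Niklas controls Sable.
No other company's threshold is met.
Niklas controls 3 companies.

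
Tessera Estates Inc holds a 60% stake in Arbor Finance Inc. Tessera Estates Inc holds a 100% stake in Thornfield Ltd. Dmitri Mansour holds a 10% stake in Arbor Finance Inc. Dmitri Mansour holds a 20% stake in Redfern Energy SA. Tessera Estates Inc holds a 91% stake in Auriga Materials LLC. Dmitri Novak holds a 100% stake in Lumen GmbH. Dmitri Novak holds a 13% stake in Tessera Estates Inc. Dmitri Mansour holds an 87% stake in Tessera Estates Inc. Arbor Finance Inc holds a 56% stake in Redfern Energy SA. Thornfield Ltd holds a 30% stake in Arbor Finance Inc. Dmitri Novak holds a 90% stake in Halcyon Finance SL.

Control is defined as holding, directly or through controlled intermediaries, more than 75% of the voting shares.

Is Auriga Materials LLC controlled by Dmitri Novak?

Dmitri Novak holds 90% of Halcyon, so Dmitri Novak controls Halcyon.
Dmitri Novak holds 100% of Lumen, so Dmitri Novak controls Lumen.
Neither Dmitri Novak nor any entity Dmitri Novak controls holds any voting interest in Auriga.
So Dmitri Novak does not control Auriga.

No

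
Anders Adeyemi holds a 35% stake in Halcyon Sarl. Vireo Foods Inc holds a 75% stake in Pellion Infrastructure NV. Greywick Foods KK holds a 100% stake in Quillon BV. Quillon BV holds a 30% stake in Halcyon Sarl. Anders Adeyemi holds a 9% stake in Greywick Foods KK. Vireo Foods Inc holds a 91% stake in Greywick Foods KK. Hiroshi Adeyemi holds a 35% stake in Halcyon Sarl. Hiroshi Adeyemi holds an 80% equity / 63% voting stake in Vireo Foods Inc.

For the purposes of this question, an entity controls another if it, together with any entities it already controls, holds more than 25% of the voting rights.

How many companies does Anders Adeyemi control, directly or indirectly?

Anders holds 35% of Halcyon, so Anders controls Halcyon.
No other company's threshold is met.
Anders controls 1 company.

1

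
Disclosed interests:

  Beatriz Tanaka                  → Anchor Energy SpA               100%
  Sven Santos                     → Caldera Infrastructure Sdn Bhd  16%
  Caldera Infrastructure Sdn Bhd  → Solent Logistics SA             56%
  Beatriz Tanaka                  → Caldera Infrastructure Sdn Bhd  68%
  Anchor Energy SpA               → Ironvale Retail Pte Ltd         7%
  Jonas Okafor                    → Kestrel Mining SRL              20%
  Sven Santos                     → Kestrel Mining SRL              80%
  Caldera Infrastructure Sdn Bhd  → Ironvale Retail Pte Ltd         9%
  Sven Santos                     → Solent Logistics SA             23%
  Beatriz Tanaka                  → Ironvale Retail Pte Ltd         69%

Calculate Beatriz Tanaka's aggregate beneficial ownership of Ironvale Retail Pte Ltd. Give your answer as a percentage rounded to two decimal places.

Beatriz reaches Ironvale along 3 paths.
Via Caldera: 68% × 9% = 6.12%.
Direct stake: 69% = 69%.
Via Anchor: 100% × 7% = 7%.
Total: 6.12% + 69% + 7% = 82.12%.

82.12%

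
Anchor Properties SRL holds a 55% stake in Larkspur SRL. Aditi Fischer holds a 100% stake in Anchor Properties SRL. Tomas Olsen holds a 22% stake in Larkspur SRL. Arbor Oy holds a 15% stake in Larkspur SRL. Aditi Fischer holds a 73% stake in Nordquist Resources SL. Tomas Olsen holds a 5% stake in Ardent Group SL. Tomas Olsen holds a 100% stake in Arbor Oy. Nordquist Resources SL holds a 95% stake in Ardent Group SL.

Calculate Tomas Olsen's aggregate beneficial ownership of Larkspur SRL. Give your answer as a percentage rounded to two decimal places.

37.00%

Tomas reaches Larkspur along 2 paths.
Via Arbor: 100% × 15% = 15%.
Direct stake: 22% = 22%.
Total: 15% + 22% = 37%.
Rounded: 37.00%.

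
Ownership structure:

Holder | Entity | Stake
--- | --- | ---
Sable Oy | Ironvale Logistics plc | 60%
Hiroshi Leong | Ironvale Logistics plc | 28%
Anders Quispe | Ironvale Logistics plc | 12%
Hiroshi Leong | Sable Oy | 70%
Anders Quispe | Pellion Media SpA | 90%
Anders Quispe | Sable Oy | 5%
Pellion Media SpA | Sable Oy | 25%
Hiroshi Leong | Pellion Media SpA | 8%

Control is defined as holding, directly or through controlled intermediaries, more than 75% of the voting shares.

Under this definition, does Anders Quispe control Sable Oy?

Anders holds 90% of Pellion, so Anders controls Pellion.
In Sable, Anders's side holds only 5% + 25% = 30%, not > 75%.
So Anders does not control Sable.

No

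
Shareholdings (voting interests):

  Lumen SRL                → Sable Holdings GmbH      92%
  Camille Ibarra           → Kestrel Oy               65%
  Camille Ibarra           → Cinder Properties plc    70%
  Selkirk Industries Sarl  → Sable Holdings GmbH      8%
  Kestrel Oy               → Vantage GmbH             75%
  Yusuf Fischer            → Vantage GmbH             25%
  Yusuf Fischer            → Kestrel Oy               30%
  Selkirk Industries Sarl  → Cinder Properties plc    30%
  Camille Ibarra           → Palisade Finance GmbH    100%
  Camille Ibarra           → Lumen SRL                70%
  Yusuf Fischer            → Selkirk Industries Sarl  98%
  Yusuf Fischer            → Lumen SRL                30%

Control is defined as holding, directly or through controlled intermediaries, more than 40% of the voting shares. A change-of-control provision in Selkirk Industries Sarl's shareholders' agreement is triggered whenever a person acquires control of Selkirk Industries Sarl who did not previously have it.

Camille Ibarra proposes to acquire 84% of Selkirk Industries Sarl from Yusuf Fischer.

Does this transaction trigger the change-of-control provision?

The purchase adds only to Camille's holdings (Yusuf's stake shrinks), so Camille is the only person who could newly come to control Selkirk.
Camille holds 70% of Lumen, so Camille controls Lumen.
Camille holds 65% of Kestrel, so Camille controls Kestrel.
Camille holds 100% of Palisade, so Camille controls Palisade.
Lumen holds 92% of Sable, so Camille controls Sable.
Kestrel holds 75% of Vantage, so Camille controls Vantage.
Camille holds 70% of Cinder, so Camille controls Cinder.
Neither Camille nor any entity Camille controls holds any voting interest in Selkirk.
So before the transaction, Camille does not control Selkirk.
After the purchase, Camille holds 84% of Selkirk directly, and Yusuf's stake falls to 14%.
Camille holds 84% of Selkirk, so Camille controls Selkirk.
Camille did not control Selkirk before and does after, so the clause is triggered.

Yes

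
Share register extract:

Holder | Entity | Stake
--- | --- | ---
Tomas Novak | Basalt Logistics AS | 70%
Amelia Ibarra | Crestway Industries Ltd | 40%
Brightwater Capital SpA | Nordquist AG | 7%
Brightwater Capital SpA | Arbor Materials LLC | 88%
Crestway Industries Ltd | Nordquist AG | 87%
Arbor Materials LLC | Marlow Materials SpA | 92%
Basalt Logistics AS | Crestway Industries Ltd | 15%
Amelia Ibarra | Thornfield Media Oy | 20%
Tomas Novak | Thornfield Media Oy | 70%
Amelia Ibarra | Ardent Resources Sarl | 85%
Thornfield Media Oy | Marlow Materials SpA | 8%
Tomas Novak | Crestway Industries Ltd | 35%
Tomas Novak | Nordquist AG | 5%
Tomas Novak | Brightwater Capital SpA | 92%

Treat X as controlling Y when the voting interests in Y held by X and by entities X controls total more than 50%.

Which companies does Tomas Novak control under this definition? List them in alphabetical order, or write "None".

Tomas holds 92% of Brightwater, so Tomas controls Brightwater.
Tomas holds 70% of Thornfield, so Tomas controls Thornfield.
Tomas holds 70% of Basalt, so Tomas controls Basalt.
Brightwater holds 88% of Arbor, so Tomas controls Arbor.
Thornfield and Arbor together hold 8% + 92% = 100% of Marlow, so Tomas controls Marlow.
No other company's threshold is met.

Arbor Materials LLC, Basalt Logistics AS, Brightwater Capital SpA, Marlow Materials SpA, Thornfield Media Oy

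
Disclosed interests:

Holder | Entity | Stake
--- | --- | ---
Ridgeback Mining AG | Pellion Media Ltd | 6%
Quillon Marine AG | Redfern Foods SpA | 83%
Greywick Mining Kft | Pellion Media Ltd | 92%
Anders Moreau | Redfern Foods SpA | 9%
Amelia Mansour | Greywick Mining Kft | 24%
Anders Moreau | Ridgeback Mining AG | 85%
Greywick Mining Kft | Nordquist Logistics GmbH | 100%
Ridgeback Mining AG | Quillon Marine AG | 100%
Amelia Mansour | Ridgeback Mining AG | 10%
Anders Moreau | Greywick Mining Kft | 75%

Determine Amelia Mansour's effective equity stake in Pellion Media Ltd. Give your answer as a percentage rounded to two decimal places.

Amelia reaches Pellion along 2 paths.
Via Greywick: 24% × 92% = 22.08%.
Via Ridgeback: 10% × 6% = 0.6%.
Total: 22.08% + 0.6% = 22.68%.

22.68%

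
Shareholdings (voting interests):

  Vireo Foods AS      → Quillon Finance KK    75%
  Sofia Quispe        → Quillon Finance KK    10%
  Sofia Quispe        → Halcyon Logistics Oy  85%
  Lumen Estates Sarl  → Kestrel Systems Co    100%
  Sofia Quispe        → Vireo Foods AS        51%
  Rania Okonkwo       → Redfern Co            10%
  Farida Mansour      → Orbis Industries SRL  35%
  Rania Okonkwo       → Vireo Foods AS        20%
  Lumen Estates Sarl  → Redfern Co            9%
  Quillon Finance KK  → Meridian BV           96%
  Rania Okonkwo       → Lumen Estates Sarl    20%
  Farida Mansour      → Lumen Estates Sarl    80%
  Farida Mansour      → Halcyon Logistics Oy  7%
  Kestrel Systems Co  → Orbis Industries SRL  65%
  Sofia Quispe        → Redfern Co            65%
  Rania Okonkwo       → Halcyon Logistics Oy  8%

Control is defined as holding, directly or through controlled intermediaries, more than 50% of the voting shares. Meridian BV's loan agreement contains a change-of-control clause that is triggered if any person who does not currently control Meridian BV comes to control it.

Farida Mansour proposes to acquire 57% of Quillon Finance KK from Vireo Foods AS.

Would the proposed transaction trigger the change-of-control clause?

Yes

The purchase adds only to Farida's holdings (Vireo's stake shrinks), so Farida is the only person who could newly come to control Meridian.
Farida holds 80% of Lumen, so Farida controls Lumen.
Lumen holds 100% of Kestrel, so Farida controls Kestrel.
Kestrel and Farida together hold 65% + 35% = 100% of Orbis, so Farida controls Orbis.
Neither Farida nor any entity Farida controls holds any voting interest in Meridian.
So before the transaction, Farida does not control Meridian.
After the purchase, Farida holds 57% of Quillon directly, and Vireo's stake falls to 18%.
Farida holds 57% of Quillon, so Farida controls Quillon.
Quillon holds 96% of Meridian, so Farida controls Meridian.
Farida did not control Meridian before and does after, so the clause is triggered.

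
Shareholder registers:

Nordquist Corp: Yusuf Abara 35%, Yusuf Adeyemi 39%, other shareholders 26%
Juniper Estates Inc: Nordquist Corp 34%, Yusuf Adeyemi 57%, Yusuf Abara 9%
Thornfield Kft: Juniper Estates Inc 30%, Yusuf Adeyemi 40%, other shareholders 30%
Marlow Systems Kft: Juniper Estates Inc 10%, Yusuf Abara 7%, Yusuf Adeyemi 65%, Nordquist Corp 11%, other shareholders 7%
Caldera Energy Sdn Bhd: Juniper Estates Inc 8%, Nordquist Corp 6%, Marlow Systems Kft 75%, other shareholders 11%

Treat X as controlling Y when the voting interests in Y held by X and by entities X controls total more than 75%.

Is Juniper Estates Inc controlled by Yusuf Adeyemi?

No

Yusuf Adeyemi's largest direct stake is 65% in Marlow, which does not meet the threshold, so Yusuf Adeyemi controls no company.
In Juniper, Yusuf Adeyemi's side holds only 57%, not > 75%.
So Yusuf Adeyemi does not control Juniper.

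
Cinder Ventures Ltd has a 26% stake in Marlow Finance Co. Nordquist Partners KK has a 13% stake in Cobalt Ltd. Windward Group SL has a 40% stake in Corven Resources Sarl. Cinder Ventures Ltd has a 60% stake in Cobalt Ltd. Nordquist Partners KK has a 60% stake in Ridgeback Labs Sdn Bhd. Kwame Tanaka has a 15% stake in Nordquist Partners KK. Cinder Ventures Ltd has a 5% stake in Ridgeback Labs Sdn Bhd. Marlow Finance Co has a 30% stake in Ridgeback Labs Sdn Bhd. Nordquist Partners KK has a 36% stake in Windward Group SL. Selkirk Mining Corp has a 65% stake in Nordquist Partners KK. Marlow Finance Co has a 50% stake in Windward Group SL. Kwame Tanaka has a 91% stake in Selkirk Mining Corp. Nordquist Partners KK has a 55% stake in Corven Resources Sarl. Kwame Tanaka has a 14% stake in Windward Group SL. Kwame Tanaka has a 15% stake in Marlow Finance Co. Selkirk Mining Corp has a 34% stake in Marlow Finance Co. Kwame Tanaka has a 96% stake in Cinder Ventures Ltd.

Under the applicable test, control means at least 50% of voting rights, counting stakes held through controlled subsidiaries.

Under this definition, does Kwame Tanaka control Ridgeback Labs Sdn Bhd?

Yes

Kwame holds 91% of Selkirk, so Kwame controls Selkirk.
Kwame and Selkirk together hold 15% + 65% = 80% of Nordquist, so Kwame controls Nordquist.
Kwame holds 96% of Cinder, so Kwame controls Cinder.
Selkirk and Cinder and Kwame together hold 34% + 26% + 15% = 75% of Marlow, so Kwame controls Marlow.
Nordquist and Cinder and Marlow together hold 60% + 5% + 30% = 95% of Ridgeback, so Kwame controls Ridgeback.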